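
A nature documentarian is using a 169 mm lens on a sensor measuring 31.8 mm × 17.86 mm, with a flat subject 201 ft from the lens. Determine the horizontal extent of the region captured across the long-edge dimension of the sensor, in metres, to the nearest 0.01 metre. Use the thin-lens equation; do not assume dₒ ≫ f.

dₒ: 201 ft × 304.8 mm/ft = 61264.80 mm.
Similar triangles through the lens centre give W/dₒ = w/dᵢ; with 1/f = 1/dₒ + 1/dᵢ this gives W = w·(dₒ − f)/f.
W = 31.8 mm × (61264.8 − 169) / 169 = 31.8 × 361.5136 ≈ 11496.132 mm = 11.4961 m.

11.50 m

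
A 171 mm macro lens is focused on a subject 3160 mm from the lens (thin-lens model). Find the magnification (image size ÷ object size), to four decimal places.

Thin lens: 1/f = 1/dₒ + 1/dᵢ → 1/dᵢ = 1/171 − 1/3160 = 0.0055315 mm⁻¹, so dᵢ ≈ 180.7829 mm.
Magnification m = dᵢ/dₒ = 180.7829/3160 ≈ 0.05721.

0.0572×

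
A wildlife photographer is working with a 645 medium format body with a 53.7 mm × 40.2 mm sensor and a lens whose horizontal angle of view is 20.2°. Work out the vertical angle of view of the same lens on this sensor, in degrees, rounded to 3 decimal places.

15.191°

From the horizontal AOV: f = 53.7 / (2·tan(10.1°)) = 53.7 / 0.35625 ≈ 150.7350 mm.
Vertical AOV = 2·arctan(40.2 / (2 × 150.7350)) = 2·arctan(0.13335) ≈ 15.1908°.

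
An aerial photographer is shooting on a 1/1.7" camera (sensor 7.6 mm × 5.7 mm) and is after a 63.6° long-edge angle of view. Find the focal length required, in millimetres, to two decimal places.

6.13 mm

From α = 2·arctan(w/2f) we get f = w / (2·tan(α/2)).
With w = 7.6 mm and α/2 = 31.8°, tan(α/2) ≈ 0.62003, so f ≈ 7.6 / 1.24005 ≈ 6.1288 mm.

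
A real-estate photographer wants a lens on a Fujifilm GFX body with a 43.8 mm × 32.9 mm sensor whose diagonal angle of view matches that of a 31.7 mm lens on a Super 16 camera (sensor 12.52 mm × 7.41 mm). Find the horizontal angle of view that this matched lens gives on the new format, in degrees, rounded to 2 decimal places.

20.79°

Sensor diagonal = √(12.52² + 7.41²) = √211.6585 ≈ 14.5485 mm.
Sensor diagonal = √(43.8² + 32.9²) = √3000.8500 ≈ 54.7800 mm.
Equal diagonal AOV ⇒ f₂ = f₁ · 54.7800/14.5485 = 31.7 × 3.76534 ≈ 119.3613 mm.
Horizontal AOV on the new format = 2·arctan(43.8 / (2 × 119.3613)) = 2·arctan(0.18348) ≈ 20.7936°.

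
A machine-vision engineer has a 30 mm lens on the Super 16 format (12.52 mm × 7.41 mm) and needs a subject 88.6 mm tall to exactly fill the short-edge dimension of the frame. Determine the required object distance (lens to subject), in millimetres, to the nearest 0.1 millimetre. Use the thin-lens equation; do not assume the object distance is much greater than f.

388.7 mm

Magnification m = h/W = dᵢ/dₒ; combined with 1/f = 1/dₒ + 1/dᵢ this gives dₒ = f·(1 + W/h).
dₒ = 30 mm × (1 + 88.6/7.41) = 30 × 12.9568 ≈ 388.704 mm.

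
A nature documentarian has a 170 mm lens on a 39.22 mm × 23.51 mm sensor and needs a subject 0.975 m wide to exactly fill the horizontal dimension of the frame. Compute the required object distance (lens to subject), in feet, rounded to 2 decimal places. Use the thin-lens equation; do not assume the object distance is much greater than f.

W: 0.975 m = 975 mm.
Magnification m = w/W = dᵢ/dₒ; combined with 1/f = 1/dₒ + 1/dᵢ this gives dₒ = f·(1 + W/w).
dₒ = 170 mm × (1 + 975/39.22) = 170 × 25.8598 ≈ 4396.160 mm = 4396.160/304.8 ft = 14.4231 ft.

14.42 ft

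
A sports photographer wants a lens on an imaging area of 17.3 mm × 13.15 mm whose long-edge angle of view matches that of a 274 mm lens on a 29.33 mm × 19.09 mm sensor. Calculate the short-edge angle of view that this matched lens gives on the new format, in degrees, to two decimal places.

4.66°

Equal long-edge AOV ⇒ f₂ = f₁ · 17.3/29.33 = 274 × 0.58984 ≈ 161.6161 mm.
Short-edge AOV on the new format = 2·arctan(13.15 / (2 × 161.6161)) = 2·arctan(0.04068) ≈ 4.6593°.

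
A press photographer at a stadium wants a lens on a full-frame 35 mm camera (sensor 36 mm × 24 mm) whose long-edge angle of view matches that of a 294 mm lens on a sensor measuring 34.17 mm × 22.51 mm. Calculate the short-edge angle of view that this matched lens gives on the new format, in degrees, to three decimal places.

Equal long-edge AOV ⇒ f₂ = f₁ · 36/34.17 = 294 × 1.05356 ≈ 309.7454 mm.
Short-edge AOV on the new format = 2·arctan(24 / (2 × 309.7454)) = 2·arctan(0.03874) ≈ 4.4372°.

4.437°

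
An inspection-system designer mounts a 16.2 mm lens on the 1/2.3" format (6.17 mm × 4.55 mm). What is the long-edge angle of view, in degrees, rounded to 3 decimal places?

Angle of view α = 2·arctan(w/2f) with w = 6.17 mm and f = 16.2 mm.
w/2f = 0.19043; arctan(0.19043) ≈ 10.7819°, so α ≈ 21.5637°.

21.564°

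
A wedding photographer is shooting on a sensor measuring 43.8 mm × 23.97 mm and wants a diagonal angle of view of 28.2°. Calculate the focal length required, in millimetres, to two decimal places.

99.39 mm

Sensor diagonal = √(43.8² + 23.97²) = √2493.0009 ≈ 49.9300 mm.
From α = 2·arctan(d/2f) we get f = d / (2·tan(α/2)).
With d = 49.9300 mm and α/2 = 14.1°, tan(α/2) ≈ 0.25118, so f ≈ 49.9300 / 0.50237 ≈ 99.3898 mm.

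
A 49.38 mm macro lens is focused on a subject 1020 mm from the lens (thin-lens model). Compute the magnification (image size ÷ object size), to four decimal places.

0.0509×

Thin lens: 1/f = 1/dₒ + 1/dᵢ → 1/dᵢ = 1/49.38 − 1/1020 = 0.0192707 mm⁻¹, so dᵢ ≈ 51.8922 mm.
Magnification m = dᵢ/dₒ = 51.8922/1020 ≈ 0.05087.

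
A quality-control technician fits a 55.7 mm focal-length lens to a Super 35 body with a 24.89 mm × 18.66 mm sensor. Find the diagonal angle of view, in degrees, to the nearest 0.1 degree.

31.2°

Sensor diagonal = √(24.89² + 18.66²) = √967.7077 ≈ 31.1080 mm.
Angle of view α = 2·arctan(d/2f) with d = 31.1080 mm and f = 55.7 mm.
d/2f = 0.27925; arctan(0.27925) ≈ 15.6022°, so α ≈ 31.2044°.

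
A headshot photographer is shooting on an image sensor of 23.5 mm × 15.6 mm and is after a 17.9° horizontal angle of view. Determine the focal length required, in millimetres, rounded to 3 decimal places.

From α = 2·arctan(w/2f) we get f = w / (2·tan(α/2)).
With w = 23.5 mm and α/2 = 8.95°, tan(α/2) ≈ 0.15749, so f ≈ 23.5 / 0.31498 ≈ 74.6079 mm.

74.608 mm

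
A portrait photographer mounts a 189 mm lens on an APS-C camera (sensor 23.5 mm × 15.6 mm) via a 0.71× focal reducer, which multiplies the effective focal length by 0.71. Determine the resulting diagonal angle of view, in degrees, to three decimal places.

11.999°

Effective focal length f = 189 × 0.71 = 134.19 mm.
Sensor diagonal = √(23.5² + 15.6²) = √795.6100 ≈ 28.2066 mm.
α = 2·arctan(28.207 / (2 × 134.19)) = 2·arctan(0.10510) ≈ 11.9994°.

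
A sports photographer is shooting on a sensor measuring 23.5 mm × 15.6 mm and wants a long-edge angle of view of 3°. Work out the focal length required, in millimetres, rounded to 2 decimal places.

448.71 mm

From α = 2·arctan(w/2f) we get f = w / (2·tan(α/2)).
With w = 23.5 mm and α/2 = 1.5°, tan(α/2) ≈ 0.02619, so f ≈ 23.5 / 0.05237 ≈ 448.7144 mm.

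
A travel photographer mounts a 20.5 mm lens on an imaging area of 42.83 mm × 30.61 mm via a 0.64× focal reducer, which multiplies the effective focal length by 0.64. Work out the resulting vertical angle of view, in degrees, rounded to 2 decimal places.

Effective focal length f = 20.5 × 0.64 = 13.12 mm.
α = 2·arctan(30.61 / (2 × 13.12)) = 2·arctan(1.16654) ≈ 98.7912°.

98.79°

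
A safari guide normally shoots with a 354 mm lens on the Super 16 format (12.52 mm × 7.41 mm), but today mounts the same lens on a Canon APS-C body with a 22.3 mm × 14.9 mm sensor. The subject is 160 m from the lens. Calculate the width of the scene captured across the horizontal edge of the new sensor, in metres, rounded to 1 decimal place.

10.1 m

The focal length stays 354 mm; the relevant sensor dimension is now w = 22.3 mm. Object distance dₒ = 160 m = 160000 mm.
Thin-lens field width W = w·(dₒ − f)/f = 22.3 × (160000 − 354)/354 ≈ 10056.796 mm = 10.0568 m.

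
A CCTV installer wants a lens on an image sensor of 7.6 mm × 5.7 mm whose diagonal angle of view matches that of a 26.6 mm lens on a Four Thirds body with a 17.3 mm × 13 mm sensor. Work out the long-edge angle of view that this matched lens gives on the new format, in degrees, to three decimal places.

Sensor diagonal = √(17.3² + 13²) = √468.2900 ≈ 21.6400 mm.
Sensor diagonal = √(7.6² + 5.7²) = √90.2500 ≈ 9.5000 mm.
Equal diagonal AOV ⇒ f₂ = f₁ · 9.5000/21.6400 = 26.6 × 0.43900 ≈ 11.6774 mm.
Long-edge AOV on the new format = 2·arctan(7.6 / (2 × 11.6774)) = 2·arctan(0.32541) ≈ 36.0512°.

36.051°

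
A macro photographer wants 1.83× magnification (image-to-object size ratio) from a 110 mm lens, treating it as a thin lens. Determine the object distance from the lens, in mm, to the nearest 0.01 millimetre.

With m = dᵢ/dₒ and 1/f = 1/dₒ + 1/dᵢ, substituting dᵢ = m·dₒ gives 1/f = (1 + 1/m)/dₒ, hence dₒ = f·(1 + 1/m).
dₒ = 110 × (1 + 1/1.83) = 110 × 1.54645 ≈ 170.109 mm.

170.11 mm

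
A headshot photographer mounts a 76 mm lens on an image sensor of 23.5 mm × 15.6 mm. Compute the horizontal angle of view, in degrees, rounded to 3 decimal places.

17.577°

Angle of view α = 2·arctan(w/2f) with w = 23.5 mm and f = 76 mm.
w/2f = 0.15461; arctan(0.15461) ≈ 8.7886°, so α ≈ 17.5773°.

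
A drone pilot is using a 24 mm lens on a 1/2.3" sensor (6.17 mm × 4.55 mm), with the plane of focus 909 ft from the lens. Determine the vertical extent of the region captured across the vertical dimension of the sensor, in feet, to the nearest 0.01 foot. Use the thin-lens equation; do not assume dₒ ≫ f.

dₒ: 909 ft × 304.8 mm/ft = 277063.19 mm.
Similar triangles through the lens centre give W/dₒ = h/dᵢ; with 1/f = 1/dₒ + 1/dᵢ this gives W = h·(dₒ − f)/f.
W = 4.55 mm × (277063 − 24) / 24 = 4.55 × 11543.2996 ≈ 52522.013 mm = 52522.013/304.8 ft = 172.316 ft.

172.32 ft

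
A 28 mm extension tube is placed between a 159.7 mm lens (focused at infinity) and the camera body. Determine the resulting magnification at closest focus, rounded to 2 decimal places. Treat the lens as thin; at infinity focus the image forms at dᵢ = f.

The tube moves the image plane from f to f + e, so dᵢ = 159.7 + 28 = 187.7 mm. Focus is achieved when 1/f = 1/dₒ + 1/dᵢ, giving dₒ = 1/(1/f − 1/(f+e)).
Magnification m = dᵢ/dₒ = (f+e)·(1/f − 1/(f+e)) = e/f = 28/159.7 ≈ 0.1753.

0.18×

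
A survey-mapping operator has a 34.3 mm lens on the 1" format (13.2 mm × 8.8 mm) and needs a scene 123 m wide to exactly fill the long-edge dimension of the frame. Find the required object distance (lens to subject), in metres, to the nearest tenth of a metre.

319.6 m

W: 123 m = 123000 mm.
Magnification m = w/W = dᵢ/dₒ; combined with 1/f = 1/dₒ + 1/dᵢ this gives dₒ = f·(1 + W/w).
dₒ = 34.3 mm × (1 + 123000/13.2) = 34.3 × 9319.1818 ≈ 319647.936 mm = 319.648 m.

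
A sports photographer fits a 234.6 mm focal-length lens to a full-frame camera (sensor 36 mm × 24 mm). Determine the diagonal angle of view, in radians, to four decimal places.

Sensor diagonal = √(36² + 24²) = √1872.0000 ≈ 43.2666 mm.
Angle of view α = 2·arctan(d/2f) with d = 43.2666 mm and f = 234.6 mm.
d/2f = 0.09221; arctan(0.09221) ≈ 0.0920 rad, so α ≈ 0.1839 rad.

0.1839 rad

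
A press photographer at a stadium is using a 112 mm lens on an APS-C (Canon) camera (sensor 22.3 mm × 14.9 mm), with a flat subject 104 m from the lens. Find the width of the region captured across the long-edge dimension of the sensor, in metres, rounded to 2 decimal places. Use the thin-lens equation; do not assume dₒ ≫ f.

dₒ: 104 m = 104000 mm.
Similar triangles through the lens centre give W/dₒ = w/dᵢ; with 1/f = 1/dₒ + 1/dᵢ this gives W = w·(dₒ − f)/f.
W = 22.3 mm × (104000 − 112) / 112 = 22.3 × 927.5714 ≈ 20684.843 mm = 20.6848 m.

20.68 m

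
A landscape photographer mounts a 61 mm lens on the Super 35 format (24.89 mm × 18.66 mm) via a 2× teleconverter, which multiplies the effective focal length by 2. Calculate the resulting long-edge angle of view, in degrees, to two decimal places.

11.65°

Effective focal length f = 61 × 2 = 122 mm.
α = 2·arctan(24.89 / (2 × 122)) = 2·arctan(0.10201) ≈ 11.6490°.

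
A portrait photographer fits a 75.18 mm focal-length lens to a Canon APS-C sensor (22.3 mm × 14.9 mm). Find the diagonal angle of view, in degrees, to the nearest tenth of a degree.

20.2°

Sensor diagonal = √(22.3² + 14.9²) = √719.3000 ≈ 26.8198 mm.
Angle of view α = 2·arctan(d/2f) with d = 26.8198 mm and f = 75.18 mm.
d/2f = 0.17837; arctan(0.17837) ≈ 10.1135°, so α ≈ 20.2270°.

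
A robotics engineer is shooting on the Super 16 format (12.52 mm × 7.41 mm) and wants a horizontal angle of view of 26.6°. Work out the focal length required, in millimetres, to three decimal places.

From α = 2·arctan(w/2f) we get f = w / (2·tan(α/2)).
With w = 12.52 mm and α/2 = 13.3°, tan(α/2) ≈ 0.23639, so f ≈ 12.52 / 0.47278 ≈ 26.4817 mm.

26.482 mm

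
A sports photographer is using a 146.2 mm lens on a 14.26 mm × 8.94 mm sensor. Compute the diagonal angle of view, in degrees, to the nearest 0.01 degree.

Sensor diagonal = √(14.26² + 8.94²) = √283.2712 ≈ 16.8307 mm.
Angle of view α = 2·arctan(d/2f) with d = 16.8307 mm and f = 146.2 mm.
d/2f = 0.05756; arctan(0.05756) ≈ 3.2943°, so α ≈ 6.5887°.

6.59°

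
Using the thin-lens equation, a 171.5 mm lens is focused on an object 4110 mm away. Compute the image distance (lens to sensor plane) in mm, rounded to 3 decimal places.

1/dᵢ = 1/f − 1/dₒ = 1/171.5 − 1/4110 = 0.0055876 mm⁻¹.
dᵢ = 1/0.0055876 ≈ 178.9679 mm.

178.968 mm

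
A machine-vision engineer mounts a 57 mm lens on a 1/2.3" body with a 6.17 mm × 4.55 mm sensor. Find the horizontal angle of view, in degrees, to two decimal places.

Angle of view α = 2·arctan(w/2f) with w = 6.17 mm and f = 57 mm.
w/2f = 0.05412; arctan(0.05412) ≈ 3.0980°, so α ≈ 6.1960°.

6.20°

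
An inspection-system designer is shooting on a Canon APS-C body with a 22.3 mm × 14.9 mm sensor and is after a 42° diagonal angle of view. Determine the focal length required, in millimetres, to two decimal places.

Sensor diagonal = √(22.3² + 14.9²) = √719.3000 ≈ 26.8198 mm.
From α = 2·arctan(d/2f) we get f = d / (2·tan(α/2)).
With d = 26.8198 mm and α/2 = 21°, tan(α/2) ≈ 0.38386, so f ≈ 26.8198 / 0.76773 ≈ 34.9339 mm.

34.93 mm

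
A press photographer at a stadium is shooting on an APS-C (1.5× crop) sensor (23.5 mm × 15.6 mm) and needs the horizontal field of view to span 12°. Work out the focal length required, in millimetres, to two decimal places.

111.79 mm

From α = 2·arctan(w/2f) we get f = w / (2·tan(α/2)).
With w = 23.5 mm and α/2 = 6°, tan(α/2) ≈ 0.10510, so f ≈ 23.5 / 0.21021 ≈ 111.7938 mm.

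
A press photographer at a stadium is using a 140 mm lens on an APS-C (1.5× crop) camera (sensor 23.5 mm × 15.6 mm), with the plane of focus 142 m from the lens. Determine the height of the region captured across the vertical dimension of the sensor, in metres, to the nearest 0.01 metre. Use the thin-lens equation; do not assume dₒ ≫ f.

dₒ: 142 m = 142000 mm.
Similar triangles through the lens centre give W/dₒ = h/dᵢ; with 1/f = 1/dₒ + 1/dᵢ this gives W = h·(dₒ − f)/f.
W = 15.6 mm × (142000 − 140) / 140 = 15.6 × 1013.2857 ≈ 15807.257 mm = 15.8073 m.

15.81 m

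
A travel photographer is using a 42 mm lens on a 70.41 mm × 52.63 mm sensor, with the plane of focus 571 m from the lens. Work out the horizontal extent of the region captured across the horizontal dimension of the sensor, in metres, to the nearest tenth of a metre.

dₒ: 571 m = 571000 mm.
Similar triangles through the lens centre give W/dₒ = w/dᵢ; with 1/f = 1/dₒ + 1/dᵢ this gives W = w·(dₒ − f)/f.
W = 70.41 mm × (571000 − 42) / 42 = 70.41 × 13594.2381 ≈ 957170.304 mm = 957.17 m.

957.2 m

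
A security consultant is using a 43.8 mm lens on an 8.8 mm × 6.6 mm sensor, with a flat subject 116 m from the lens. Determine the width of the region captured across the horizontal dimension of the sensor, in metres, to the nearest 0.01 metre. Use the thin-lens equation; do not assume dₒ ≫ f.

23.30 m

dₒ: 116 m = 116000 mm.
Similar triangles through the lens centre give W/dₒ = w/dᵢ; with 1/f = 1/dₒ + 1/dᵢ this gives W = w·(dₒ − f)/f.
W = 8.8 mm × (116000 − 43.8) / 43.8 = 8.8 × 2647.4018 ≈ 23297.136 mm = 23.2971 m.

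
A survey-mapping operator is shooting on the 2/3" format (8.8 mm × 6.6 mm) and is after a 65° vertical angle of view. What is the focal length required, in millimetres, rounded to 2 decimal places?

5.18 mm

From α = 2·arctan(h/2f) we get f = h / (2·tan(α/2)).
With h = 6.6 mm and α/2 = 32.5°, tan(α/2) ≈ 0.63707, so f ≈ 6.6 / 1.27414 ≈ 5.1800 mm.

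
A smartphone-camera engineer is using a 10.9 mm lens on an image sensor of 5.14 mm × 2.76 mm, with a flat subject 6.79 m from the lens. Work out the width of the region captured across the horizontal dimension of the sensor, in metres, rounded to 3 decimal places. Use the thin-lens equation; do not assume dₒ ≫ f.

3.197 m

dₒ: 6.79 m = 6790 mm.
Similar triangles through the lens centre give W/dₒ = w/dᵢ; with 1/f = 1/dₒ + 1/dᵢ this gives W = w·(dₒ − f)/f.
W = 5.14 mm × (6790 − 10.9) / 10.9 = 5.14 × 621.9358 ≈ 3196.750 mm = 3.19675 m.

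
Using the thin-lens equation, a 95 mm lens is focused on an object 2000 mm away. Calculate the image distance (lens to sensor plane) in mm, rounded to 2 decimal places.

99.74 mm

1/dᵢ = 1/f − 1/dₒ = 1/95 − 1/2000 = 0.0100263 mm⁻¹.
dᵢ = 1/0.0100263 ≈ 99.7375 mm.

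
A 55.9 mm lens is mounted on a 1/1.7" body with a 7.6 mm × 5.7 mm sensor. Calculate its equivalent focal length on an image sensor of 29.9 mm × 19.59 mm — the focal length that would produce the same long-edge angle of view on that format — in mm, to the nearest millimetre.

Equal angle of view means equal width/f ratio, so f₂ = f₁ · (width₂/width₁) = 55.9 × 29.9/7.6.
f₂ = 55.9 × 3.93421 ≈ 219.922 mm.

220 mm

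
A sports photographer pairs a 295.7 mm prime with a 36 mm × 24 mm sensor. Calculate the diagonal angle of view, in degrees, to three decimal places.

Sensor diagonal = √(36² + 24²) = √1872.0000 ≈ 43.2666 mm.
Angle of view α = 2·arctan(d/2f) with d = 43.2666 mm and f = 295.7 mm.
d/2f = 0.07316; arctan(0.07316) ≈ 4.1843°, so α ≈ 8.3686°.

8.369°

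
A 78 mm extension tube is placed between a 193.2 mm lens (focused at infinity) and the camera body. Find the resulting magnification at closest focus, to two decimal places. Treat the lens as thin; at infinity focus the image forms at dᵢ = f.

0.40×

The tube moves the image plane from f to f + e, so dᵢ = 193.2 + 78 = 271.2 mm. Focus is achieved when 1/f = 1/dₒ + 1/dᵢ, giving dₒ = 1/(1/f − 1/(f+e)).
Magnification m = dᵢ/dₒ = (f+e)·(1/f − 1/(f+e)) = e/f = 78/193.2 ≈ 0.4037.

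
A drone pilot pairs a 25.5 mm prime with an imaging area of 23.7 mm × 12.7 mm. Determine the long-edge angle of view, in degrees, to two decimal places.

49.85°

Angle of view α = 2·arctan(w/2f) with w = 23.7 mm and f = 25.5 mm.
w/2f = 0.46471; arctan(0.46471) ≈ 24.9246°, so α ≈ 49.8491°.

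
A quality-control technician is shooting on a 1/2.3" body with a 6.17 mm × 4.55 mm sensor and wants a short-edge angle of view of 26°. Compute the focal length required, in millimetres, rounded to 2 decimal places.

9.85 mm

From α = 2·arctan(h/2f) we get f = h / (2·tan(α/2)).
With h = 4.55 mm and α/2 = 13°, tan(α/2) ≈ 0.23087, so f ≈ 4.55 / 0.46174 ≈ 9.8541 mm.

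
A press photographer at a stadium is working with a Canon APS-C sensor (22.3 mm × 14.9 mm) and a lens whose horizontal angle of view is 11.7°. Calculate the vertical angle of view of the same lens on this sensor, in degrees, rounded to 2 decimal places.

7.83°

From the horizontal AOV: f = 22.3 / (2·tan(5.85°)) = 22.3 / 0.20492 ≈ 108.8250 mm.
Vertical AOV = 2·arctan(14.9 / (2 × 108.8250)) = 2·arctan(0.06846) ≈ 7.8325°.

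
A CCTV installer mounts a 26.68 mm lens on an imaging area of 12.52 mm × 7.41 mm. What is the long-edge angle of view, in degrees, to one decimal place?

26.4°

Angle of view α = 2·arctan(w/2f) with w = 12.52 mm and f = 26.68 mm.
w/2f = 0.23463; arctan(0.23463) ≈ 13.2046°, so α ≈ 26.4092°.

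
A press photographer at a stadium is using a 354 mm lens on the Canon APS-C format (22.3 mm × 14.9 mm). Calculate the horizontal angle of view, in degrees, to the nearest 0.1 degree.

3.6°

Angle of view α = 2·arctan(w/2f) with w = 22.3 mm and f = 354 mm.
w/2f = 0.03150; arctan(0.03150) ≈ 1.8041°, so α ≈ 3.6081°.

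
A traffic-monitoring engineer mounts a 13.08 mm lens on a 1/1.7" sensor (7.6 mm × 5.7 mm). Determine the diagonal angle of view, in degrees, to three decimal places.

Sensor diagonal = √(7.6² + 5.7²) = √90.2500 ≈ 9.5000 mm.
Angle of view α = 2·arctan(d/2f) with d = 9.5000 mm and f = 13.08 mm.
d/2f = 0.36315; arctan(0.36315) ≈ 19.9585°, so α ≈ 39.9170°.

39.917°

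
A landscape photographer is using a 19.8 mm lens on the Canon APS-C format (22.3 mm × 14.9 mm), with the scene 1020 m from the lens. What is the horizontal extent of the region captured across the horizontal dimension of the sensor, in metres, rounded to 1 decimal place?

1148.8 m

dₒ: 1020 m = 1.02e+06 mm.
Similar triangles through the lens centre give W/dₒ = w/dᵢ; with 1/f = 1/dₒ + 1/dᵢ this gives W = w·(dₒ − f)/f.
W = 22.3 mm × (1.02e+06 − 19.8) / 19.8 = 22.3 × 51514.1515 ≈ 1148765.579 mm = 1148.77 m.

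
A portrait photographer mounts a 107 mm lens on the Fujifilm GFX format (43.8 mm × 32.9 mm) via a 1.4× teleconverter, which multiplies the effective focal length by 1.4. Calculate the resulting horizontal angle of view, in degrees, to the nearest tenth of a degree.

Effective focal length f = 107 × 1.4 = 149.8 mm.
α = 2·arctan(43.8 / (2 × 149.8)) = 2·arctan(0.14619) ≈ 16.6349°.

16.6°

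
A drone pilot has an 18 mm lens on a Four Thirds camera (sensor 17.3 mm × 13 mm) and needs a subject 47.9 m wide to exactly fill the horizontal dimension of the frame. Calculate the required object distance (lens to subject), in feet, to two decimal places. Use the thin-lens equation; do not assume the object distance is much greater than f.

163.57 ft

W: 47.9 m = 47900 mm.
Magnification m = w/W = dᵢ/dₒ; combined with 1/f = 1/dₒ + 1/dᵢ this gives dₒ = f·(1 + W/w).
dₒ = 18 mm × (1 + 47900/17.3) = 18 × 2769.7861 ≈ 49856.150 mm = 49856.150/304.8 ft = 163.57 ft.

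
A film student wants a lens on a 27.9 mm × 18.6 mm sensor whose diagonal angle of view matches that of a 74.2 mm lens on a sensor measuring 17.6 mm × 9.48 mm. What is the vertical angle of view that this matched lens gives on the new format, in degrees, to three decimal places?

8.547°

Sensor diagonal = √(17.6² + 9.48²) = √399.6304 ≈ 19.9908 mm.
Sensor diagonal = √(27.9² + 18.6²) = √1124.3700 ≈ 33.5316 mm.
Equal diagonal AOV ⇒ f₂ = f₁ · 33.5316/19.9908 = 74.2 × 1.67736 ≈ 124.4598 mm.
Vertical AOV on the new format = 2·arctan(18.6 / (2 × 124.4598)) = 2·arctan(0.07472) ≈ 8.5467°.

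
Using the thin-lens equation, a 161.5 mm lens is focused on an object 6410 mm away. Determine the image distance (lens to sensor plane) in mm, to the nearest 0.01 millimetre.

165.67 mm

1/dᵢ = 1/f − 1/dₒ = 1/161.5 − 1/6410 = 0.0060359 mm⁻¹.
dᵢ = 1/0.0060359 ≈ 165.6742 mm.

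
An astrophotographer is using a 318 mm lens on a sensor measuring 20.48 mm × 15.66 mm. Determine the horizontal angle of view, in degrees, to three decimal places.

3.689°

Angle of view α = 2·arctan(w/2f) with w = 20.48 mm and f = 318 mm.
w/2f = 0.03220; arctan(0.03220) ≈ 1.8444°, so α ≈ 3.6887°.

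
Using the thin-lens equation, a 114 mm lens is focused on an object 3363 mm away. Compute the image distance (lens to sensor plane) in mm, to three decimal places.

118.000 mm

1/dᵢ = 1/f − 1/dₒ = 1/114 − 1/3363 = 0.0084746 mm⁻¹.
dᵢ = 1/0.0084746 ≈ 118.0000 mm.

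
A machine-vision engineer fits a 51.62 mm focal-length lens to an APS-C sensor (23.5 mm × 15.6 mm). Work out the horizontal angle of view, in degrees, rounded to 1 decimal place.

Angle of view α = 2·arctan(w/2f) with w = 23.5 mm and f = 51.62 mm.
w/2f = 0.22762; arctan(0.22762) ≈ 12.8235°, so α ≈ 25.6469°.

25.6°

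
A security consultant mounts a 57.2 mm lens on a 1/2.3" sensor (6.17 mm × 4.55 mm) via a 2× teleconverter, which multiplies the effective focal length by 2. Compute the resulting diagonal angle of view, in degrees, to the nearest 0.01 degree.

3.84°

Effective focal length f = 57.2 × 2 = 114.4 mm.
Sensor diagonal = √(6.17² + 4.55²) = √58.7714 ≈ 7.6663 mm.
α = 2·arctan(7.666 / (2 × 114.4)) = 2·arctan(0.03351) ≈ 3.8381°.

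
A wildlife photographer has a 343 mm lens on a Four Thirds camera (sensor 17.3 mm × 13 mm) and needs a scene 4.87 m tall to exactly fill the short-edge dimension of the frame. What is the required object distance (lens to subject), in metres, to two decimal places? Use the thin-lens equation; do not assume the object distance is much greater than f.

W: 4.87 m = 4870 mm.
Magnification m = h/W = dᵢ/dₒ; combined with 1/f = 1/dₒ + 1/dᵢ this gives dₒ = f·(1 + W/h).
dₒ = 343 mm × (1 + 4870/13) = 343 × 375.6154 ≈ 128836.077 mm = 128.836 m.

128.84 m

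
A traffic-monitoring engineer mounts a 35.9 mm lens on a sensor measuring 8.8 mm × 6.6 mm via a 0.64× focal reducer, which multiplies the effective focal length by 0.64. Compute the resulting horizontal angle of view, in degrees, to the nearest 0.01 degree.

21.68°

Effective focal length f = 35.9 × 0.64 = 22.976 mm.
α = 2·arctan(8.8 / (2 × 22.976)) = 2·arctan(0.19150) ≈ 21.6822°.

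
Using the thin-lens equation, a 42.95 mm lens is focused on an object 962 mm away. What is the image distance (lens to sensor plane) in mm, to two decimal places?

44.96 mm

1/dᵢ = 1/f − 1/dₒ = 1/42.95 − 1/962 = 0.0222434 mm⁻¹.
dᵢ = 1/0.0222434 ≈ 44.9572 mm.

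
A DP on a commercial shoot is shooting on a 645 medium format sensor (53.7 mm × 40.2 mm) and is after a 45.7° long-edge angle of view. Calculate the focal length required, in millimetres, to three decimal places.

63.718 mm

From α = 2·arctan(w/2f) we get f = w / (2·tan(α/2)).
With w = 53.7 mm and α/2 = 22.85°, tan(α/2) ≈ 0.42139, so f ≈ 53.7 / 0.84278 ≈ 63.7179 mm.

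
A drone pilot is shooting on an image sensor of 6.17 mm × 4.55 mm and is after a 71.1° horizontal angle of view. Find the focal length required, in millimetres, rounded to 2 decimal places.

4.32 mm

From α = 2·arctan(w/2f) we get f = w / (2·tan(α/2)).
With w = 6.17 mm and α/2 = 35.55°, tan(α/2) ≈ 0.71461, so f ≈ 6.17 / 1.42922 ≈ 4.3170 mm.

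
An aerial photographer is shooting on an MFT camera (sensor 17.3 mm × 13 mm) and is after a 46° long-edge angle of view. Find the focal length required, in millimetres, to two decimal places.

From α = 2·arctan(w/2f) we get f = w / (2·tan(α/2)).
With w = 17.3 mm and α/2 = 23°, tan(α/2) ≈ 0.42447, so f ≈ 17.3 / 0.84895 ≈ 20.3781 mm.

20.38 mm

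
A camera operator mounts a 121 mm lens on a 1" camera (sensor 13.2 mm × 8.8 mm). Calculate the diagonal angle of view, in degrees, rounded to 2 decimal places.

Sensor diagonal = √(13.2² + 8.8²) = √251.6800 ≈ 15.8644 mm.
Angle of view α = 2·arctan(d/2f) with d = 15.8644 mm and f = 121 mm.
d/2f = 0.06556; arctan(0.06556) ≈ 3.7507°, so α ≈ 7.5014°.

7.50°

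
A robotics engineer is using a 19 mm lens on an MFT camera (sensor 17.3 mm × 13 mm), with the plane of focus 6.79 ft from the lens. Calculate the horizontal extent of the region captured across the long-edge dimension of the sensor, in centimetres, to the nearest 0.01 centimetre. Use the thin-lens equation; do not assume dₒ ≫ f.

dₒ: 6.79 ft × 304.8 mm/ft = 2069.59 mm.
Similar triangles through the lens centre give W/dₒ = w/dᵢ; with 1/f = 1/dₒ + 1/dᵢ this gives W = w·(dₒ − f)/f.
W = 17.3 mm × (2069.59 − 19) / 19 = 17.3 × 107.9259 ≈ 1867.118 mm = 186.712 cm.

186.71 cm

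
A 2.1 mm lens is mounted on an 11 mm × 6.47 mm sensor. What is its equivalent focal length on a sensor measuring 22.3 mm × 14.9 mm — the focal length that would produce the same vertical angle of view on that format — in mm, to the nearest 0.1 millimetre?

Equal angle of view means equal height/f ratio, so f₂ = f₁ · (height₂/height₁) = 2.1 × 14.9/6.47.
f₂ = 2.1 × 2.30294 ≈ 4.836 mm.

4.8 mm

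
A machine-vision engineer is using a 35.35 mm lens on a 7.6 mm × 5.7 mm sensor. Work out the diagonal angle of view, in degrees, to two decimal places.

Sensor diagonal = √(7.6² + 5.7²) = √90.2500 ≈ 9.5000 mm.
Angle of view α = 2·arctan(d/2f) with d = 9.5000 mm and f = 35.35 mm.
d/2f = 0.13437; arctan(0.13437) ≈ 7.6530°, so α ≈ 15.3061°.

15.31°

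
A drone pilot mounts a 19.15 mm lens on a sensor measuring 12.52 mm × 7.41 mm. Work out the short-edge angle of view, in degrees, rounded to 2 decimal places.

Angle of view α = 2·arctan(h/2f) with h = 7.41 mm and f = 19.15 mm.
h/2f = 0.19347; arctan(0.19347) ≈ 10.9499°, so α ≈ 21.8998°.

21.90°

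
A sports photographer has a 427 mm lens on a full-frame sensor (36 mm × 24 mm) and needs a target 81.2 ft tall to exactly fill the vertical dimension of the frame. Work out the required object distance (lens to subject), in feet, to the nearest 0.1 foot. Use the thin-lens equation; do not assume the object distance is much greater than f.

1446.1 ft

W: 81.2 ft × 304.8 mm/ft = 24749.76 mm.
Magnification m = h/W = dᵢ/dₒ; combined with 1/f = 1/dₒ + 1/dᵢ this gives dₒ = f·(1 + W/h).
dₒ = 427 mm × (1 + 24749.8/24) = 427 × 1032.2400 ≈ 440766.466 mm = 440766.466/304.8 ft = 1446.08 ft.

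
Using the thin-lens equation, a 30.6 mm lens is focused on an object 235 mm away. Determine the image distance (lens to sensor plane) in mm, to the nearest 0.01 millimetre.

35.18 mm

1/dᵢ = 1/f − 1/dₒ = 1/30.6 − 1/235 = 0.0284244 mm⁻¹.
dᵢ = 1/0.0284244 ≈ 35.1810 mm.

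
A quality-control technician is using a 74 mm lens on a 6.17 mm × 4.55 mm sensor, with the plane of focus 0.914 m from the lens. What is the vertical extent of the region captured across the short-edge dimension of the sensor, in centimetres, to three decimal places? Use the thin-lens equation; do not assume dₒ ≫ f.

5.165 cm

dₒ: 0.914 m = 914 mm.
Similar triangles through the lens centre give W/dₒ = h/dᵢ; with 1/f = 1/dₒ + 1/dᵢ this gives W = h·(dₒ − f)/f.
W = 4.55 mm × (914 − 74) / 74 = 4.55 × 11.3514 ≈ 51.649 mm = 5.16486 cm.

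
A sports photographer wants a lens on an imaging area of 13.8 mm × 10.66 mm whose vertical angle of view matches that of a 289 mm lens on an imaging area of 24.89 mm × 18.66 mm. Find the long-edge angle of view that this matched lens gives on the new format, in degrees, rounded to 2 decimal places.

4.79°

Equal vertical AOV ⇒ f₂ = f₁ · 10.66/18.66 = 289 × 0.57128 ≈ 165.0986 mm.
Long-edge AOV on the new format = 2·arctan(13.8 / (2 × 165.0986)) = 2·arctan(0.04179) ≈ 4.7864°.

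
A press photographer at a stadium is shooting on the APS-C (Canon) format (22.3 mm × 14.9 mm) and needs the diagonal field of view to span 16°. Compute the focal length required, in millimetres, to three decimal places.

Sensor diagonal = √(22.3² + 14.9²) = √719.3000 ≈ 26.8198 mm.
From α = 2·arctan(d/2f) we get f = d / (2·tan(α/2)).
With d = 26.8198 mm and α/2 = 8°, tan(α/2) ≈ 0.14054, so f ≈ 26.8198 / 0.28108 ≈ 95.4163 mm.

95.416 mm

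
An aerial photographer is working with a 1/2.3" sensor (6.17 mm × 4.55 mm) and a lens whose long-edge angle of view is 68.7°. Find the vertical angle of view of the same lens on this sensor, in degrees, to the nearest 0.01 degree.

53.50°

From the long-edge AOV: f = 6.17 / (2·tan(34.35°)) = 6.17 / 1.36687 ≈ 4.5140 mm.
Vertical AOV = 2·arctan(4.55 / (2 × 4.5140)) = 2·arctan(0.50399) ≈ 53.4953°.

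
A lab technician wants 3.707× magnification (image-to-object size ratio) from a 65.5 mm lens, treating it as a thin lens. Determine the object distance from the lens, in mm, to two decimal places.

With m = dᵢ/dₒ and 1/f = 1/dₒ + 1/dᵢ, substituting dᵢ = m·dₒ gives 1/f = (1 + 1/m)/dₒ, hence dₒ = f·(1 + 1/m).
dₒ = 65.5 × (1 + 1/3.707) = 65.5 × 1.26976 ≈ 83.169 mm.

83.17 mm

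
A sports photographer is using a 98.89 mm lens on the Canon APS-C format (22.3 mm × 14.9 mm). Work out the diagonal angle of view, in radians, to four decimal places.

0.2696 rad

Sensor diagonal = √(22.3² + 14.9²) = √719.3000 ≈ 26.8198 mm.
Angle of view α = 2·arctan(d/2f) with d = 26.8198 mm and f = 98.89 mm.
d/2f = 0.13560; arctan(0.13560) ≈ 0.1348 rad, so α ≈ 0.2696 rad.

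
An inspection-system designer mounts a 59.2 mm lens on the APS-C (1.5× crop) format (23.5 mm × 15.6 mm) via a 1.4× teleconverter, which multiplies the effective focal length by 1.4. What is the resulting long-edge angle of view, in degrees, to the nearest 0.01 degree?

Effective focal length f = 59.2 × 1.4 = 82.88 mm.
α = 2·arctan(23.5 / (2 × 82.88)) = 2·arctan(0.14177) ≈ 16.1382°.

16.14°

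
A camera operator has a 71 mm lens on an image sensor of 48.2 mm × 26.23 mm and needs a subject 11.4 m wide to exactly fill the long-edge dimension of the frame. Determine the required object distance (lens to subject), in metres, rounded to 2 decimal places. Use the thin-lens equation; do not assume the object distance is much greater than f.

16.86 m

W: 11.4 m = 11400 mm.
Magnification m = w/W = dᵢ/dₒ; combined with 1/f = 1/dₒ + 1/dᵢ this gives dₒ = f·(1 + W/w).
dₒ = 71 mm × (1 + 11400/48.2) = 71 × 237.5145 ≈ 16863.531 mm = 16.8635 m.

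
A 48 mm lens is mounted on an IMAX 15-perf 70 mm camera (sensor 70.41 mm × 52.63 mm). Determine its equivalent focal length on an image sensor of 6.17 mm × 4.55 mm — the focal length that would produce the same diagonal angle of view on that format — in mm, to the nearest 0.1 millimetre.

4.2 mm

Sensor diagonal = √(70.41² + 52.63²) = √7727.4850 ≈ 87.9061 mm.
Sensor diagonal = √(6.17² + 4.55²) = √58.7714 ≈ 7.6663 mm.
Equal angle of view means equal diagonal/f ratio, so f₂ = f₁ · (diagonal₂/diagonal₁) = 48 × 7.6663/87.9061.
f₂ = 48 × 0.08721 ≈ 4.186 mm.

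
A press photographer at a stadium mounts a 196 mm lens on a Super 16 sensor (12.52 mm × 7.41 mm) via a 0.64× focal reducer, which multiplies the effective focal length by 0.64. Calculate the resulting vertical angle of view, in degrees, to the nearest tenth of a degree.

3.4°

Effective focal length f = 196 × 0.64 = 125.44 mm.
α = 2·arctan(7.41 / (2 × 125.44)) = 2·arctan(0.02954) ≈ 3.3836°.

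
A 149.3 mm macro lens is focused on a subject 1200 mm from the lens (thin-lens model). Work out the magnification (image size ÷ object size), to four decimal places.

Thin lens: 1/f = 1/dₒ + 1/dᵢ → 1/dᵢ = 1/149.3 − 1/1200 = 0.0058646 mm⁻¹, so dᵢ ≈ 170.5149 mm.
Magnification m = dᵢ/dₒ = 170.5149/1200 ≈ 0.14210.

0.1421×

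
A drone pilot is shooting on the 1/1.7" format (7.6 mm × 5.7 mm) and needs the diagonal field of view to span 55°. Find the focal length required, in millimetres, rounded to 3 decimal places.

Sensor diagonal = √(7.6² + 5.7²) = √90.2500 ≈ 9.5000 mm.
From α = 2·arctan(d/2f) we get f = d / (2·tan(α/2)).
With d = 9.5000 mm and α/2 = 27.5°, tan(α/2) ≈ 0.52057, so f ≈ 9.5000 / 1.04113 ≈ 9.1247 mm.

9.125 mm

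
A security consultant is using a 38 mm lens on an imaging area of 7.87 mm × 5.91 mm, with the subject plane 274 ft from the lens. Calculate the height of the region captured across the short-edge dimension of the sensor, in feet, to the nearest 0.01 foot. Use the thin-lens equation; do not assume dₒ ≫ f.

dₒ: 274 ft × 304.8 mm/ft = 83515.20 mm.
Similar triangles through the lens centre give W/dₒ = h/dᵢ; with 1/f = 1/dₒ + 1/dᵢ this gives W = h·(dₒ − f)/f.
W = 5.91 mm × (83515.2 − 38) / 38 = 5.91 × 2196.7684 ≈ 12982.901 mm = 12982.901/304.8 ft = 42.5948 ft.

42.59 ft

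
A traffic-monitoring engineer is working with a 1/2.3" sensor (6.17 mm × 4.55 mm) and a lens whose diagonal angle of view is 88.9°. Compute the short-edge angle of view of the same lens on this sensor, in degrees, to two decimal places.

Sensor diagonal = √(6.17² + 4.55²) = √58.7714 ≈ 7.6663 mm.
From the diagonal AOV: f = 7.6663 / (2·tan(44.45°)) = 7.6663 / 1.96197 ≈ 3.9074 mm.
Short-edge AOV = 2·arctan(4.55 / (2 × 3.9074)) = 2·arctan(0.58222) ≈ 60.4180°.

60.42°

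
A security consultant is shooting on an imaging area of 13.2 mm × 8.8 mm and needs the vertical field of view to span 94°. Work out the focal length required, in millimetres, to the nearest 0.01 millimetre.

From α = 2·arctan(h/2f) we get f = h / (2·tan(α/2)).
With h = 8.8 mm and α/2 = 47°, tan(α/2) ≈ 1.07237, so f ≈ 8.8 / 2.14474 ≈ 4.1031 mm.

4.10 mm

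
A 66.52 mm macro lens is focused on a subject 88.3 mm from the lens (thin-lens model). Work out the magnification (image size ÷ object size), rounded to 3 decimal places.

3.054×

Thin lens: 1/f = 1/dₒ + 1/dᵢ → 1/dᵢ = 1/66.52 − 1/88.3 = 0.0037080 mm⁻¹, so dᵢ ≈ 269.6839 mm.
Magnification m = dᵢ/dₒ = 269.6839/88.3 ≈ 3.05418.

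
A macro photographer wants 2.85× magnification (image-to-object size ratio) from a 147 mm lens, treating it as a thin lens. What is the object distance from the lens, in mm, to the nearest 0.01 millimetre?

With m = dᵢ/dₒ and 1/f = 1/dₒ + 1/dᵢ, substituting dᵢ = m·dₒ gives 1/f = (1 + 1/m)/dₒ, hence dₒ = f·(1 + 1/m).
dₒ = 147 × (1 + 1/2.85) = 147 × 1.35088 ≈ 198.579 mm.

198.58 mm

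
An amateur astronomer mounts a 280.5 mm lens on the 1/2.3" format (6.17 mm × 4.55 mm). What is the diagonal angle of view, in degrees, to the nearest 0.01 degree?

1.57°

Sensor diagonal = √(6.17² + 4.55²) = √58.7714 ≈ 7.6663 mm.
Angle of view α = 2·arctan(d/2f) with d = 7.6663 mm and f = 280.5 mm.
d/2f = 0.01367; arctan(0.01367) ≈ 0.7829°, so α ≈ 1.5658°.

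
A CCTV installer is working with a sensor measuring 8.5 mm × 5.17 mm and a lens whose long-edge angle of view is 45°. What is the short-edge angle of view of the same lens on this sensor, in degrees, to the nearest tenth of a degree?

From the long-edge AOV: f = 8.5 / (2·tan(22.5°)) = 8.5 / 0.82843 ≈ 10.2604 mm.
Short-edge AOV = 2·arctan(5.17 / (2 × 10.2604)) = 2·arctan(0.25194) ≈ 28.2815°.

28.3°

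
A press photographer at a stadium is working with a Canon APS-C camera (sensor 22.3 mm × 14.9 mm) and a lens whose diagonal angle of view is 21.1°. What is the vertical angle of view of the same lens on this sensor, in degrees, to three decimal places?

11.815°

Sensor diagonal = √(22.3² + 14.9²) = √719.3000 ≈ 26.8198 mm.
From the diagonal AOV: f = 26.8198 / (2·tan(10.55°)) = 26.8198 / 0.37248 ≈ 72.0025 mm.
Vertical AOV = 2·arctan(14.9 / (2 × 72.0025)) = 2·arctan(0.10347) ≈ 11.8146°.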